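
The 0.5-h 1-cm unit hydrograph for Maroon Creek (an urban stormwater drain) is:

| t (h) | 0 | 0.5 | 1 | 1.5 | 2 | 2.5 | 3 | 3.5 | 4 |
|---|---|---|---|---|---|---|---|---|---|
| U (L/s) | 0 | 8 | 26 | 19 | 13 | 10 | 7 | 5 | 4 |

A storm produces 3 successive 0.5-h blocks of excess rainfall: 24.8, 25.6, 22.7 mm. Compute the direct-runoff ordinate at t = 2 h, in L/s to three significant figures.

Q ≈ 140 L/s

By discrete convolution, Q_j = Σ (P_i / 10 mm) · U_{j−i}.
At t = 2 h (j=4): Q = (24.8/10)·13 + (25.6/10)·19 + (22.7/10)·26 = 140 L/s.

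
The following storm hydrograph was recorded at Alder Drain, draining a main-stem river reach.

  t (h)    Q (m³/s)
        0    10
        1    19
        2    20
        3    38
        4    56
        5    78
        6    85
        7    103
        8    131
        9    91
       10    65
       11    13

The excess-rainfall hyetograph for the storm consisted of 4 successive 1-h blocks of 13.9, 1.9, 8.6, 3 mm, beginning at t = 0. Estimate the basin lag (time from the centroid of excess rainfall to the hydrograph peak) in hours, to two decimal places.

Centroid of excess rainfall: t_c = Σ P_i·t̄_i / ΣP_i = 1.5255 h (block centres at 0.5, 1.5, 2.5, 3.5 h).
Hydrograph peak occurs at t = 8 h, so basin lag t_L = 8 − 1.5255 = 6.47 h.

t_L ≈ 6.47 h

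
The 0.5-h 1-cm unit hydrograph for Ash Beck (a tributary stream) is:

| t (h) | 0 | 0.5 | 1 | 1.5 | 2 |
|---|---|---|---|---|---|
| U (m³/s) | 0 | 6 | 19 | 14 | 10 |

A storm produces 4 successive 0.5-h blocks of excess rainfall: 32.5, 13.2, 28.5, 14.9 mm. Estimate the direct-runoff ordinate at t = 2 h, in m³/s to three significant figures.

Q ≈ 114 m³/s

By discrete convolution, Q_j = Σ (P_i / 10 mm) · U_{j−i}.
At t = 2 h (j=4): Q = (32.5/10)·10 + (13.2/10)·14 + (28.5/10)·19 + (14.9/10)·6 = 114 m³/s.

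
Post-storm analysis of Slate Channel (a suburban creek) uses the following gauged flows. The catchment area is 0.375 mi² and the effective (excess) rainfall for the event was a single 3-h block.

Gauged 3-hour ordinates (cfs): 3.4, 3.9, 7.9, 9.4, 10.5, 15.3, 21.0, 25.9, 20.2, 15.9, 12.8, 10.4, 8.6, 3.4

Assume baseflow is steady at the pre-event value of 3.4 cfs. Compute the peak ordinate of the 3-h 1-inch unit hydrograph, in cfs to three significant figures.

U_p ≈ 15.0 cfs

Direct runoff: 0.0, 0.5, 4.5, 6.0, 7.1, 11.9, 17.6, 22.5, 16.8, 12.5, 9.4, 7.0, 5.2, 0.0 cfs; ΣQ_DR = 121.0 cfs, peak = 22.5 cfs.
Runoff depth d = ΣQ_DR·Δt / A = 121.0 × 10800 / (0.375 mi²) = 1.500 in.
The 1-inch UH is the DRH scaled by (1 in)/d, so U_p = 22.5 × 1/1.500 = 15.0 cfs.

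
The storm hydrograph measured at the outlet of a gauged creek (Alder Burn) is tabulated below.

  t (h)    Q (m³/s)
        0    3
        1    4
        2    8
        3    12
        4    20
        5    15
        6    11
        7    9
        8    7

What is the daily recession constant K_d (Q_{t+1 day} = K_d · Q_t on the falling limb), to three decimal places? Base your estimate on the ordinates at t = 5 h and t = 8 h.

Between t = 5 h and t = 8 h the flow falls from 15 to 7 m³/s over 3×1 h = 3 h.
Per-interval ratio K = (7/15)^(1/3) = 0.7757; K_d = K^(24/1) = 0.002.

K_d ≈ 0.002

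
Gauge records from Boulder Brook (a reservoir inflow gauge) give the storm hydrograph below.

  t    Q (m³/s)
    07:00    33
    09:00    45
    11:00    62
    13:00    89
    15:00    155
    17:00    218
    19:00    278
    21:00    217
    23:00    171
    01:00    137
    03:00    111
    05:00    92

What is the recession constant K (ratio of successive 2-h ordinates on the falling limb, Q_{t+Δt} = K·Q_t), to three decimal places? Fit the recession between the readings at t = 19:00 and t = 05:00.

Using the recession-limb readings at t = 19:00 and t = 05:00: Q falls from 278 to 92 m³/s over 5 intervals.
K = (Q₂/Q₁)^(1/5) = (92/278)^(1/5) = 0.802.

K ≈ 0.802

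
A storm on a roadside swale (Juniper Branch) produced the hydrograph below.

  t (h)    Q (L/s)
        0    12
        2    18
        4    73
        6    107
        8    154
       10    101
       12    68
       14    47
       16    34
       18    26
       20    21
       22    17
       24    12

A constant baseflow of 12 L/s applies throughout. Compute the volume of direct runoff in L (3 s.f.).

Direct-runoff ordinates (Q − Q_b): 0.0, 6.0, 61.0, 95.0, 142.0, 89.0, 56.0, 35.0, 22.0, 14.0, 9.0, 5.0, 0.0 L/s.
ΣQ_DR = 534.0 L/s.
With Δt = 2 h = 7200 s, V = ΣQ_DR · Δt = 534.0 × 7200 = 3.84 × 10^6 L.

V ≈ 3.84 × 10^6 L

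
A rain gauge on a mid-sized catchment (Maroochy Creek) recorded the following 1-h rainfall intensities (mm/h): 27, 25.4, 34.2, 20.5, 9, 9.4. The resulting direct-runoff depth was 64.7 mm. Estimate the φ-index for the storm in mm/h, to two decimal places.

φ ≈ 10.60 mm/h

Only the 4 blocks with intensity above φ contribute runoff: 27, 25.4, 34.2, 20.5 mm/h.
Σ(I−φ)·Δt = d  ⇒  (27+25.4+34.2+20.5 − 4φ)·1 = 64.7
φ = (107.1 − 64.7/1) / 4 = 10.60 mm/h.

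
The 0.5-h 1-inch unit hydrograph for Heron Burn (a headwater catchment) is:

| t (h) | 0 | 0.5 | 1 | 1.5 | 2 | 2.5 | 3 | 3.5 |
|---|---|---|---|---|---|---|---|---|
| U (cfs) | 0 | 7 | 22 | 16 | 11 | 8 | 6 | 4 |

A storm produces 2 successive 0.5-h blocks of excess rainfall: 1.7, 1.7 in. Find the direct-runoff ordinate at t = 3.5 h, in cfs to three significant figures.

By discrete convolution, Q_j = Σ (P_i / 1 in) · U_{j−i}.
At t = 3.5 h (j=7): Q = (1.7/1)·4 + (1.7/1)·6 = 17.0 cfs.

Q ≈ 17.0 cfs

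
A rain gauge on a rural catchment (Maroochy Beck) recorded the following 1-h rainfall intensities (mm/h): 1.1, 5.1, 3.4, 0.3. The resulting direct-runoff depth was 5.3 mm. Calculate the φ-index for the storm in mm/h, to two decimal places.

Only the 2 blocks with intensity above φ contribute runoff: 5.1, 3.4 mm/h.
Σ(I−φ)·Δt = d  ⇒  (5.1+3.4 − 2φ)·1 = 5.3
φ = (8.500 − 5.3/1) / 2 = 1.60 mm/h.

φ ≈ 1.60 mm/h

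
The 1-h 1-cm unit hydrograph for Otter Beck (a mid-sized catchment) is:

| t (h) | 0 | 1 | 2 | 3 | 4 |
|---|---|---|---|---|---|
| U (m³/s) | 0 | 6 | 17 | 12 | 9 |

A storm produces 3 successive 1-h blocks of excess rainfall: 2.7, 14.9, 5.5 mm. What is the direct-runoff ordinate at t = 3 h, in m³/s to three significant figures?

Q ≈ 31.9 m³/s

By discrete convolution, Q_j = Σ (P_i / 10 mm) · U_{j−i}.
At t = 3 h (j=3): Q = (2.7/10)·12 + (14.9/10)·17 + (5.5/10)·6 = 31.9 m³/s.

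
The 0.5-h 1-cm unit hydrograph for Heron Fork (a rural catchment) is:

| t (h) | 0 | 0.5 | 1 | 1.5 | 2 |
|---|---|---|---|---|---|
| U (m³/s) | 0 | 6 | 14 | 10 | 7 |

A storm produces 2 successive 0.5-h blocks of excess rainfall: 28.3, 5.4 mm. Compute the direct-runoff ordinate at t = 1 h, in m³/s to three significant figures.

By discrete convolution, Q_j = Σ (P_i / 10 mm) · U_{j−i}.
At t = 1 h (j=2): Q = (28.3/10)·14 + (5.4/10)·6 = 42.9 m³/s.

Q ≈ 42.9 m³/s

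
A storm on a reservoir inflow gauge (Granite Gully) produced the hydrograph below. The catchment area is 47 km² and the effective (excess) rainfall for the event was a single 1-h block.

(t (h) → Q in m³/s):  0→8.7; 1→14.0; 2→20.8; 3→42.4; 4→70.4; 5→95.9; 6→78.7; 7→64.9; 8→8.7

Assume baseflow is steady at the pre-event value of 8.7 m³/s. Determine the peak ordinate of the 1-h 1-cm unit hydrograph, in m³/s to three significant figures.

U_p ≈ 34.9 m³/s

Direct runoff: 0.0, 5.3, 12.1, 33.7, 61.7, 87.2, 70.0, 56.2, 0.0 m³/s; ΣQ_DR = 326.2 m³/s, peak = 87.2 m³/s.
Runoff depth d = ΣQ_DR·Δt / A = 326.2 × 3600 / (47 km²) = 24.99 mm.
The 1-cm UH is the DRH scaled by (10 mm)/d, so U_p = 87.2 × 10/24.99 = 34.9 m³/s.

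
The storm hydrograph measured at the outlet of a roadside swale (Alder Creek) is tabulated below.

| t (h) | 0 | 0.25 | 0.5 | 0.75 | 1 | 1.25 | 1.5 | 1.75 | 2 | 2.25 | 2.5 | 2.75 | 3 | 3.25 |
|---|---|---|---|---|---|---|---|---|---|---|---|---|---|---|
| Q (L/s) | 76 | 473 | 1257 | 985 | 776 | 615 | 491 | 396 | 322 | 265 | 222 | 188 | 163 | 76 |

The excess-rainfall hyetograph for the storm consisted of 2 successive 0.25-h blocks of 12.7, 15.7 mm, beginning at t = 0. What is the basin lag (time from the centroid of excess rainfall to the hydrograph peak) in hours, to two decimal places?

t_L ≈ 0.24 h

Centroid of excess rainfall: t_c = Σ P_i·t̄_i / ΣP_i = 0.2632 h (block centres at 0.125, 0.375 h).
Hydrograph peak occurs at t = 0.5 h, so basin lag t_L = 0.5 − 0.2632 = 0.24 h.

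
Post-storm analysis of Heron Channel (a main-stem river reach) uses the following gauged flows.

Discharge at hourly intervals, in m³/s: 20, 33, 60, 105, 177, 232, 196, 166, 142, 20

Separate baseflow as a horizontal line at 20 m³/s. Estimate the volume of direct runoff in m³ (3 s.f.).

V ≈ 3.42 × 10^6 m³

Direct-runoff ordinates (Q − Q_b): 0.0, 13.0, 40.0, 85.0, 157.0, 212.0, 176.0, 146.0, 122.0, 0.0 m³/s.
ΣQ_DR = 951.0 m³/s.
With Δt = 1 h = 3600 s, V = ΣQ_DR · Δt = 951.0 × 3600 = 3.42 × 10^6 m³.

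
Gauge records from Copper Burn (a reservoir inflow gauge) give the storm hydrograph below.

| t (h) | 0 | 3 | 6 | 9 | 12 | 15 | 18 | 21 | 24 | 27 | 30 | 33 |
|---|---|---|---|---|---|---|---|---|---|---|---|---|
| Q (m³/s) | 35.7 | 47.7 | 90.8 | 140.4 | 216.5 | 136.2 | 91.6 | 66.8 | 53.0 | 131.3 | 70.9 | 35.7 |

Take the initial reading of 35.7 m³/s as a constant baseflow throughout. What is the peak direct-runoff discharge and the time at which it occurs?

Q_p = 180.8 m³/s at t = 12 h

Subtracting baseflow gives direct-runoff ordinates: 0.0, 12.0, 55.1, 104.7, 180.8, 100.5, 55.9, 31.1, 17.3, 95.6, 35.2, 0.0 m³/s.
The maximum is 180.8 m³/s, occurring at the reading for t = 12 h.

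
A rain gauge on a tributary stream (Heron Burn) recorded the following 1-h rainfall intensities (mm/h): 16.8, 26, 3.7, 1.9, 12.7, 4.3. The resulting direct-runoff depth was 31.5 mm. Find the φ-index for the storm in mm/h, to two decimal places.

φ ≈ 8.00 mm/h

Only the 3 blocks with intensity above φ contribute runoff: 16.8, 26, 12.7 mm/h.
Σ(I−φ)·Δt = d  ⇒  (16.8+26+12.7 − 3φ)·1 = 31.5
φ = (55.50 − 31.5/1) / 3 = 8.00 mm/h.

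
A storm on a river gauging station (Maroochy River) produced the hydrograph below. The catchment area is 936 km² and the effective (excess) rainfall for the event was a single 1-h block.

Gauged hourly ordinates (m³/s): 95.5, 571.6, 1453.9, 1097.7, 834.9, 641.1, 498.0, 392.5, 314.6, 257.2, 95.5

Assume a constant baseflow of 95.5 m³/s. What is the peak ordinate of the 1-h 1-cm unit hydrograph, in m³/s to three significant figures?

U_p ≈ 679 m³/s

Direct runoff: 0.0, 476.1, 1358.4, 1002.2, 739.4, 545.6, 402.5, 297.0, 219.1, 161.7, 0.0 m³/s; ΣQ_DR = 5202 m³/s, peak = 1358.4 m³/s.
Runoff depth d = ΣQ_DR·Δt / A = 5202 × 3600 / (936 km²) = 20.01 mm.
The 1-cm UH is the DRH scaled by (10 mm)/d, so U_p = 1358.4 × 10/20.01 = 679 m³/s.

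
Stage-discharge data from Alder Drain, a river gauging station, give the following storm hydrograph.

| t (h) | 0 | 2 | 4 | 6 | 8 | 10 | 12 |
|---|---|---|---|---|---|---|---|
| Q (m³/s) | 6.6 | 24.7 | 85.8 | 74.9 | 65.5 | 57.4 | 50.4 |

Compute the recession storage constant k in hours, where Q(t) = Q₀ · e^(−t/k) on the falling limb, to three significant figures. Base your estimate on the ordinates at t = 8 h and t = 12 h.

On the falling limb, Q drops from 65.5 to 50.4 m³/s between t = 8 h and t = 12 h (Δt = 4 h).
k = −Δt / ln(Q₂/Q₁) = −4 / ln(50.4/65.5) = 15.3 h.

k ≈ 15.3 h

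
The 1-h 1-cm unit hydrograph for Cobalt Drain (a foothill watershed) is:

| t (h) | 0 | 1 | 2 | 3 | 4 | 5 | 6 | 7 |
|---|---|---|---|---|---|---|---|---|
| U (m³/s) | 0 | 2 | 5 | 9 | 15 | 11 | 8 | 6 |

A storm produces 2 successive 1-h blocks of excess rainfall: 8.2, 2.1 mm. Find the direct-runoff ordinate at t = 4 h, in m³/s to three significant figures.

Q ≈ 14.2 m³/s

By discrete convolution, Q_j = Σ (P_i / 10 mm) · U_{j−i}.
At t = 4 h (j=4): Q = (8.2/10)·15 + (2.1/10)·9 = 14.2 m³/s.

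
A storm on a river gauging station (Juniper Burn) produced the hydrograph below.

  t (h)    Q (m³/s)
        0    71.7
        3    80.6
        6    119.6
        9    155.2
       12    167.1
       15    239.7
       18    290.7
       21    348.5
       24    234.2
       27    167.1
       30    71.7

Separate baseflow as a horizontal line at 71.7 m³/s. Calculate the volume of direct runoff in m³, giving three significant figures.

V ≈ 1.25 × 10^7 m³

Direct-runoff ordinates (Q − Q_b): 0.0, 8.9, 47.9, 83.5, 95.4, 168.0, 219.0, 276.8, 162.5, 95.4, 0.0 m³/s.
ΣQ_DR = 1157 m³/s.
With Δt = 3 h = 10800 s, V = ΣQ_DR · Δt = 1157 × 10800 = 1.25 × 10^7 m³.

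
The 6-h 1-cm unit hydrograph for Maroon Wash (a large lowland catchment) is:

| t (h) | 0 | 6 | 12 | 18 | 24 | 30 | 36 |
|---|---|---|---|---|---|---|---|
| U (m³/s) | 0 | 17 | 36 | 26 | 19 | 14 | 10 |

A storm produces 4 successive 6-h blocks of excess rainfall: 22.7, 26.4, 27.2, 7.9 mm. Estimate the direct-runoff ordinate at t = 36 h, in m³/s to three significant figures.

By discrete convolution, Q_j = Σ (P_i / 10 mm) · U_{j−i}.
At t = 36 h (j=6): Q = (22.7/10)·10 + (26.4/10)·14 + (27.2/10)·19 + (7.9/10)·26 = 132 m³/s.

Q ≈ 132 m³/s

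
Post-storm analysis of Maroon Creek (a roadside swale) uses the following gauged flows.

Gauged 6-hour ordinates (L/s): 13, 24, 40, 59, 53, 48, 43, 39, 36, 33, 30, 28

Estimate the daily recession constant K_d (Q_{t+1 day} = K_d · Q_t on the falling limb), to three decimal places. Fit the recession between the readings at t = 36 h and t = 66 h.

K_d ≈ 0.709

Between t = 36 h and t = 66 h the flow falls from 43 to 28 L/s over 5×6 h = 30 h.
Per-interval ratio K = (28/43)^(1/5) = 0.9178; K_d = K^(24/6) = 0.709.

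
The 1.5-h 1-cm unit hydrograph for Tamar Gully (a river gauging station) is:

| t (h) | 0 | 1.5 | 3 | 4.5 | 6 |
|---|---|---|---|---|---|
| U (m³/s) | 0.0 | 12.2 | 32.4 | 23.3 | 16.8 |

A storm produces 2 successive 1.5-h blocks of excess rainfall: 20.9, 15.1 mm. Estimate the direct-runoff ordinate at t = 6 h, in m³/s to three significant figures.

By discrete convolution, Q_j = Σ (P_i / 10 mm) · U_{j−i}.
At t = 6 h (j=4): Q = (20.9/10)·16.8 + (15.1/10)·23.3 = 70.3 m³/s.

Q ≈ 70.3 m³/s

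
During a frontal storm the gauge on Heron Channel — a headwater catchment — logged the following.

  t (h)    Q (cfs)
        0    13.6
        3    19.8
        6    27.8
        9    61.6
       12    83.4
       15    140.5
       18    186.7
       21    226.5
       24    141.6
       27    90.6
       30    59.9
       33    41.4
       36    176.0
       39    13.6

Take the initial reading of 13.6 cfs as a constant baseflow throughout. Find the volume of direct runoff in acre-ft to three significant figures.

Direct-runoff ordinates (Q − Q_b): 0.0, 6.2, 14.2, 48.0, 69.8, 126.9, 173.1, 212.9, 128.0, 77.0, 46.3, 27.8, 162.4, 0.0 cfs.
ΣQ_DR = 1093 cfs.
With Δt = 3 h = 10800 s, V = ΣQ_DR · Δt = 1093 × 10800 = 1.18 × 10^7 ft³ = 271 acre-ft.

V ≈ 271 acre-ft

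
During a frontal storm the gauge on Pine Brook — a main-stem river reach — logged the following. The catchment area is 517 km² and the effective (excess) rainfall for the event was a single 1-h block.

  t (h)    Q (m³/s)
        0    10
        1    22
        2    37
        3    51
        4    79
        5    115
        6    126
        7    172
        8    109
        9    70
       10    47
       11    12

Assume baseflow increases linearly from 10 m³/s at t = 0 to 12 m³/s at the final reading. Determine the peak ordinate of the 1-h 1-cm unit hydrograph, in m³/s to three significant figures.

U_p ≈ 321 m³/s

Direct runoff: 0.00, 11.82, 26.64, 40.45, 68.27, 104.09, 114.91, 160.73, 97.55, 58.36, 35.18, 0.00 m³/s; ΣQ_DR = 718.0 m³/s, peak = 160.73 m³/s.
Runoff depth d = ΣQ_DR·Δt / A = 718.0 × 3600 / (517 km²) = 5.000 mm.
The 1-cm UH is the DRH scaled by (10 mm)/d, so U_p = 160.73 × 10/5.000 = 321 m³/s.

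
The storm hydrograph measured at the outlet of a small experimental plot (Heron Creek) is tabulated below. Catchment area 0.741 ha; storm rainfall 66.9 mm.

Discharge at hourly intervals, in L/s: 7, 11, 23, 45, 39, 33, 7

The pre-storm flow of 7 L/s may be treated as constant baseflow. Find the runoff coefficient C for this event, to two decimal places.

C ≈ 0.84

ΣQ_DR = 116.0 L/s; V = ΣQ_DR·Δt = 4.176 × 10^5 L.
Runoff depth d = V / A = 56.36 mm.
C = d / P = 56.36 / 66.9 = 0.84.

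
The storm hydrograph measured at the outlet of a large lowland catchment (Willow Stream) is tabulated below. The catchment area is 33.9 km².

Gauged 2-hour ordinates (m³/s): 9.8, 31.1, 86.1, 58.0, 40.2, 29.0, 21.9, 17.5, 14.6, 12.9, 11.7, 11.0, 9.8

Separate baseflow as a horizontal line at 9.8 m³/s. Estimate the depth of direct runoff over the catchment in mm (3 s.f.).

d ≈ 48.0 mm

Direct runoff: 0.0, 21.3, 76.3, 48.2, 30.4, 19.2, 12.1, 7.7, 4.8, 3.1, 1.9, 1.2, 0.0 m³/s; ΣQ_DR = 226.2 m³/s.
V = ΣQ_DR · Δt = 226.2 × 7200 s = 1.629 × 10^6 m³.
Over A = 33.9 km², depth = V / A = 48.0 mm.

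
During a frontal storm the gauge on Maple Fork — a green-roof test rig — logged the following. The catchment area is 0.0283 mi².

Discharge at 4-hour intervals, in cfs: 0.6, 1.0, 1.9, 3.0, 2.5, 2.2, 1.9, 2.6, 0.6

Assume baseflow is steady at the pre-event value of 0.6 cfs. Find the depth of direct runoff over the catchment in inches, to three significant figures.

d ≈ 2.39 in

Direct runoff: 0.0, 0.4, 1.3, 2.4, 1.9, 1.6, 1.3, 2.0, 0.0 cfs; ΣQ_DR = 10.90 cfs.
V = ΣQ_DR · Δt = 10.90 × 14400 s = 1.570 × 10^5 ft³.
Over A = 0.0283 mi², depth = V / A = 2.39 in.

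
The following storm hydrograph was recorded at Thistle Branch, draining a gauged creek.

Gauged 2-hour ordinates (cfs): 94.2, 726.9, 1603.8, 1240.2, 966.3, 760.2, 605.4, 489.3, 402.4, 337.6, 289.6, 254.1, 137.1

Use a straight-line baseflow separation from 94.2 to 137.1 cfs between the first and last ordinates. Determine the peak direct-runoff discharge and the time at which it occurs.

Q_p = 1502.45 cfs at t = 4 h

Subtracting baseflow gives direct-runoff ordinates: 0.00, 629.12, 1502.45, 1135.28, 857.80, 648.12, 489.75, 370.07, 279.60, 211.22, 159.65, 120.58, 0.00 cfs.
The maximum is 1502.45 cfs, occurring at the reading for t = 4 h.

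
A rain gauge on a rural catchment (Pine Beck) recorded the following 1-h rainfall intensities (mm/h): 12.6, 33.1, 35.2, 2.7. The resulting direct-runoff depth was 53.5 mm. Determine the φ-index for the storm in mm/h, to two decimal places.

Only the 3 blocks with intensity above φ contribute runoff: 12.6, 33.1, 35.2 mm/h.
Σ(I−φ)·Δt = d  ⇒  (12.6+33.1+35.2 − 3φ)·1 = 53.5
φ = (80.90 − 53.5/1) / 3 = 9.13 mm/h.

φ ≈ 9.13 mm/h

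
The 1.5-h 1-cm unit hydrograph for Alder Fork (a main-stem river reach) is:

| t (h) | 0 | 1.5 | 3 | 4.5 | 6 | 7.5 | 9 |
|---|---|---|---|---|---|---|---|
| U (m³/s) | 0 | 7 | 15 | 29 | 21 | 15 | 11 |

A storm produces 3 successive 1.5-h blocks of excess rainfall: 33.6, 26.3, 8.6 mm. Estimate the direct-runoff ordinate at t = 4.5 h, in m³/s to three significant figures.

By discrete convolution, Q_j = Σ (P_i / 10 mm) · U_{j−i}.
At t = 4.5 h (j=3): Q = (33.6/10)·29 + (26.3/10)·15 + (8.6/10)·7 = 143 m³/s.

Q ≈ 143 m³/s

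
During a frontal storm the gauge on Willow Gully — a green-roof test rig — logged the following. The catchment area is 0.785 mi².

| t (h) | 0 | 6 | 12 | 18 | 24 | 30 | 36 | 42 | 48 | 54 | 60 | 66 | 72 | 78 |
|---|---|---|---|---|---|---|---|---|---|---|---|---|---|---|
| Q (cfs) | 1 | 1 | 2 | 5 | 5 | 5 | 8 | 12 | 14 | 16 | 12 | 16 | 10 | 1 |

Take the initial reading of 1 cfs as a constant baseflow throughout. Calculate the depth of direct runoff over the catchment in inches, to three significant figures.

Direct runoff: 0.0, 0.0, 1.0, 4.0, 4.0, 4.0, 7.0, 11.0, 13.0, 15.0, 11.0, 15.0, 9.0, 0.0 cfs; ΣQ_DR = 94.00 cfs.
V = ΣQ_DR · Δt = 94.00 × 21600 s = 2.030 × 10^6 ft³.
Over A = 0.785 mi², depth = V / A = 1.11 in.

d ≈ 1.11 in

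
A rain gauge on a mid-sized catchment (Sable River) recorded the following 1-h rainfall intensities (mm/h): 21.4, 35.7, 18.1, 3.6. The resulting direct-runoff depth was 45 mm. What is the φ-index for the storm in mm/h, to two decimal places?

φ ≈ 10.07 mm/h

Only the 3 blocks with intensity above φ contribute runoff: 21.4, 35.7, 18.1 mm/h.
Σ(I−φ)·Δt = d  ⇒  (21.4+35.7+18.1 − 3φ)·1 = 45
φ = (75.20 − 45/1) / 3 = 10.07 mm/h.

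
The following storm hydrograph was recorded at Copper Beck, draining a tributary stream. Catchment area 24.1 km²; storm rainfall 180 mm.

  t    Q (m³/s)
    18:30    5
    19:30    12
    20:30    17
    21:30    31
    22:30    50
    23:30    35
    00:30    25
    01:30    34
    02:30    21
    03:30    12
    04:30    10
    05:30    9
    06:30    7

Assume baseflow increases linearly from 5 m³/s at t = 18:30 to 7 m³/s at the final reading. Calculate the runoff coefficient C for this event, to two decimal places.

ΣQ_DR = 190.0 m³/s; V = ΣQ_DR·Δt = 6.840 × 10^5 m³.
Runoff depth d = V / A = 28.38 mm.
C = d / P = 28.38 / 180 = 0.16.

C ≈ 0.16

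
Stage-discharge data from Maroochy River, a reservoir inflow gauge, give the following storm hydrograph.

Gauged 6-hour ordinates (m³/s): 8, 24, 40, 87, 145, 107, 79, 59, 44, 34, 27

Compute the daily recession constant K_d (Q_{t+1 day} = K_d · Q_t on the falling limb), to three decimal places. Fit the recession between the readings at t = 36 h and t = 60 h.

K_d ≈ 0.342

Between t = 36 h and t = 60 h the flow falls from 79 to 27 m³/s over 4×6 h = 24 h.
Per-interval ratio K = (27/79)^(1/4) = 0.7646; K_d = K^(24/6) = 0.342.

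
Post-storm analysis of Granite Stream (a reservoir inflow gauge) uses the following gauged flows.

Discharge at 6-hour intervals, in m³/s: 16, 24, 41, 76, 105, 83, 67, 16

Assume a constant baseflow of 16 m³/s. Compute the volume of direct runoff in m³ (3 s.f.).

Direct-runoff ordinates (Q − Q_b): 0.0, 8.0, 25.0, 60.0, 89.0, 67.0, 51.0, 0.0 m³/s.
ΣQ_DR = 300.0 m³/s.
With Δt = 6 h = 21600 s, V = ΣQ_DR · Δt = 300.0 × 21600 = 6.48 × 10^6 m³.

V ≈ 6.48 × 10^6 m³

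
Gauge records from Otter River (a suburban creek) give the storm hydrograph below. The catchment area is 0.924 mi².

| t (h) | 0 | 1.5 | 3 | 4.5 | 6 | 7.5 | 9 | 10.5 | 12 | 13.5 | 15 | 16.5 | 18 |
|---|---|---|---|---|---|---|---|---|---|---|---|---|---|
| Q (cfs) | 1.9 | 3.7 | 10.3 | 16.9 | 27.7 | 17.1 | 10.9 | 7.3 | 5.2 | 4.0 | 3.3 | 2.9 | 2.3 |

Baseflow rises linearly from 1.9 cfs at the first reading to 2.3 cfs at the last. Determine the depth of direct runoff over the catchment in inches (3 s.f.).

d ≈ 0.217 in

Direct runoff: 0.00, 1.77, 8.33, 14.90, 25.67, 15.03, 8.80, 5.17, 3.03, 1.80, 1.07, 0.63, 0.00 cfs; ΣQ_DR = 86.20 cfs.
V = ΣQ_DR · Δt = 86.20 × 5400 s = 4.655 × 10^5 ft³.
Over A = 0.924 mi², depth = V / A = 0.217 in.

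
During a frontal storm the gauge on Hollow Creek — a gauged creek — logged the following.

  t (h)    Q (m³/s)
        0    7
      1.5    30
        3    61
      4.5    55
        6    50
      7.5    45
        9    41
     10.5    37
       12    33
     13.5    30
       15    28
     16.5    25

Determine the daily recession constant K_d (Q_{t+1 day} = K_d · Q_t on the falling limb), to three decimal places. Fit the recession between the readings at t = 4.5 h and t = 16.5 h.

K_d ≈ 0.207

Between t = 4.5 h and t = 16.5 h the flow falls from 55 to 25 m³/s over 8×1.5 h = 12 h.
Per-interval ratio K = (25/55)^(1/8) = 0.9061; K_d = K^(24/1.5) = 0.207.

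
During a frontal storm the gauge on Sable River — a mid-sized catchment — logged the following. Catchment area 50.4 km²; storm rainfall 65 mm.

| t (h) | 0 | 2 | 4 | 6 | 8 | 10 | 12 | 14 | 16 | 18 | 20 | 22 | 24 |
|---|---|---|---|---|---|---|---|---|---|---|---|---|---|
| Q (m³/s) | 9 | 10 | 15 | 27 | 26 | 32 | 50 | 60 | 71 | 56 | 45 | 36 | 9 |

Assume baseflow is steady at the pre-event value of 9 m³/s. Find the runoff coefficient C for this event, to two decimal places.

ΣQ_DR = 329.0 m³/s; V = ΣQ_DR·Δt = 2.369 × 10^6 m³.
Runoff depth d = V / A = 47.00 mm.
C = d / P = 47.00 / 65 = 0.72.

C ≈ 0.72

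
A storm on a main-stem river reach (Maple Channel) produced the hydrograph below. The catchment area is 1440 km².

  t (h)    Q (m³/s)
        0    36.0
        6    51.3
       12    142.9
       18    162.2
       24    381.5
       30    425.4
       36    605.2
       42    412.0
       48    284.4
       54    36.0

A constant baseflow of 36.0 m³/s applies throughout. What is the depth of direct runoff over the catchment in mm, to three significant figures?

Direct runoff: 0.0, 15.3, 106.9, 126.2, 345.5, 389.4, 569.2, 376.0, 248.4, 0.0 m³/s; ΣQ_DR = 2177 m³/s.
V = ΣQ_DR · Δt = 2177 × 21600 s = 4.702 × 10^7 m³.
Over A = 1440 km², depth = V / A = 32.7 mm.

d ≈ 32.7 mm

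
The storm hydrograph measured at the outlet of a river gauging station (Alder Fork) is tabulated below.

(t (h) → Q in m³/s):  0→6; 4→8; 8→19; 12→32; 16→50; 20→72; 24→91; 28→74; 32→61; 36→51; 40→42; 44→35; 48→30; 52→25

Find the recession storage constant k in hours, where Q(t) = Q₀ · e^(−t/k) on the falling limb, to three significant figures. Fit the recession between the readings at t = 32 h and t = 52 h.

On the falling limb, Q drops from 61 to 25 m³/s between t = 32 h and t = 52 h (Δt = 20 h).
k = −Δt / ln(Q₂/Q₁) = −20 / ln(25/61) = 22.4 h.

k ≈ 22.4 h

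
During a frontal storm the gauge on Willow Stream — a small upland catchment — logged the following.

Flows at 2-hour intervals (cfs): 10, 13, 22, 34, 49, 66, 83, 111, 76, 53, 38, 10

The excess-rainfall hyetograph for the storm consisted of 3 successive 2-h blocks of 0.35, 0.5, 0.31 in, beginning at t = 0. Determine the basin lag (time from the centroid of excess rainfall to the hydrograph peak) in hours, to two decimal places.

t_L ≈ 11.07 h

Centroid of excess rainfall: t_c = Σ P_i·t̄_i / ΣP_i = 2.9310 h (block centres at 1, 3, 5 h).
Hydrograph peak occurs at t = 14 h, so basin lag t_L = 14 − 2.9310 = 11.07 h.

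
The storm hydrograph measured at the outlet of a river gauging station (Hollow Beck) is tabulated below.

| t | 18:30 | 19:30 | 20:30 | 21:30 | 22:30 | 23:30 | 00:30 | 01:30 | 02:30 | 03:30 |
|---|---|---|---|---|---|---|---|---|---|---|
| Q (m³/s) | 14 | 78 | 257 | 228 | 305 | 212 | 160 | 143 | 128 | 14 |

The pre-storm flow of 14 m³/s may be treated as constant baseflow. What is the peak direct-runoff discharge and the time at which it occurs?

Q_p = 291.0 m³/s at t = 22:30

Subtracting baseflow gives direct-runoff ordinates: 0.0, 64.0, 243.0, 214.0, 291.0, 198.0, 146.0, 129.0, 114.0, 0.0 m³/s.
The maximum is 291.0 m³/s, occurring at the reading for t = 22:30.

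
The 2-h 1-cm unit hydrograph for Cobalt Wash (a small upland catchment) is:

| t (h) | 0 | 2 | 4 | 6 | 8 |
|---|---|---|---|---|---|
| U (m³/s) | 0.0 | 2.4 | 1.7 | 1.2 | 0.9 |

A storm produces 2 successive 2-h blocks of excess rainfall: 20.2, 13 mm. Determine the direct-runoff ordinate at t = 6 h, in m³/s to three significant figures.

Q ≈ 4.63 m³/s

By discrete convolution, Q_j = Σ (P_i / 10 mm) · U_{j−i}.
At t = 6 h (j=3): Q = (20.2/10)·1.2 + (13/10)·1.7 = 4.63 m³/s.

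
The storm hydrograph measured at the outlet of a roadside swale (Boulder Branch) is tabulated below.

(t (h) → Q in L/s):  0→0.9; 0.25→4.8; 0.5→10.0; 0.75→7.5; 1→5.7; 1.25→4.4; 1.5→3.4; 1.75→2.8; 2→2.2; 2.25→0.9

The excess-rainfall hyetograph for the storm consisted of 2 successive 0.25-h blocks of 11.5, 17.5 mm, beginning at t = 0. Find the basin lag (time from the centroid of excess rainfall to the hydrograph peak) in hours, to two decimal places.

Centroid of excess rainfall: t_c = Σ P_i·t̄_i / ΣP_i = 0.2759 h (block centres at 0.125, 0.375 h).
Hydrograph peak occurs at t = 0.5 h, so basin lag t_L = 0.5 − 0.2759 = 0.22 h.

t_L ≈ 0.22 h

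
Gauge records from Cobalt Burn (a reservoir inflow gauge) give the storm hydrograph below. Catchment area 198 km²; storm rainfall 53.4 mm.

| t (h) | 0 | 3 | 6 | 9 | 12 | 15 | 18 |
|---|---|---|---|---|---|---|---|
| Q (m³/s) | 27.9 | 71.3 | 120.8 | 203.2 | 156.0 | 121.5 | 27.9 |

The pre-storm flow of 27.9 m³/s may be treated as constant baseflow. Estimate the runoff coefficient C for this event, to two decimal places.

C ≈ 0.54

ΣQ_DR = 533.3 m³/s; V = ΣQ_DR·Δt = 5.760 × 10^6 m³.
Runoff depth d = V / A = 29.09 mm.
C = d / P = 29.09 / 53.4 = 0.54.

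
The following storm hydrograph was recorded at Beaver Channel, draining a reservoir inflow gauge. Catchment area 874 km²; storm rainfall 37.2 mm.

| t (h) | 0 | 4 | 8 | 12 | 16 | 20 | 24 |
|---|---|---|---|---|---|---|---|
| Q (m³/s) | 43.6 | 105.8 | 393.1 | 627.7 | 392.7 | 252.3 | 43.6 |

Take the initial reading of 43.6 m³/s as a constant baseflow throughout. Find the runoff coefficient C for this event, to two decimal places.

C ≈ 0.69

ΣQ_DR = 1554 m³/s; V = ΣQ_DR·Δt = 2.237 × 10^7 m³.
Runoff depth d = V / A = 25.60 mm.
C = d / P = 25.60 / 37.2 = 0.69.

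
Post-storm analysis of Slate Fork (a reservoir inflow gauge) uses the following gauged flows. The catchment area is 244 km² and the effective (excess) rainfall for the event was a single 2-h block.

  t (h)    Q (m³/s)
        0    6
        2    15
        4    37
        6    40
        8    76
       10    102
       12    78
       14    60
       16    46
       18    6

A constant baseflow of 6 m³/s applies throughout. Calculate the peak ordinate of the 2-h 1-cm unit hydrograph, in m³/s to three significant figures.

Direct runoff: 0.0, 9.0, 31.0, 34.0, 70.0, 96.0, 72.0, 54.0, 40.0, 0.0 m³/s; ΣQ_DR = 406.0 m³/s, peak = 96.0 m³/s.
Runoff depth d = ΣQ_DR·Δt / A = 406.0 × 7200 / (244 km²) = 11.98 mm.
The 1-cm UH is the DRH scaled by (10 mm)/d, so U_p = 96.0 × 10/11.98 = 80.1 m³/s.

U_p ≈ 80.1 m³/s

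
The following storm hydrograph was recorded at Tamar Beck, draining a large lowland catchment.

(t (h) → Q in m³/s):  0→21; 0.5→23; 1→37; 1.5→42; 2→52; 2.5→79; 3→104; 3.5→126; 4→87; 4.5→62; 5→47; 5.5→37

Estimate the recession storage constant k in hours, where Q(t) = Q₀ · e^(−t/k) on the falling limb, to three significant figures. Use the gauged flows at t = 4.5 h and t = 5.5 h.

k ≈ 1.94 h

On the falling limb, Q drops from 62 to 37 m³/s between t = 4.5 h and t = 5.5 h (Δt = 1 h).
k = −Δt / ln(Q₂/Q₁) = −1 / ln(37/62) = 1.94 h.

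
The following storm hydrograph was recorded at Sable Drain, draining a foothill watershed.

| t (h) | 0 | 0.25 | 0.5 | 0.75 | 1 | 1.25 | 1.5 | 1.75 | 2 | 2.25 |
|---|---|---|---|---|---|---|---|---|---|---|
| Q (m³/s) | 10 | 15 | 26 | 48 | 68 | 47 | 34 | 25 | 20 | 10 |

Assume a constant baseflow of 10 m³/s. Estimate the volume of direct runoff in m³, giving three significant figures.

V ≈ 1.83 × 10^5 m³

Direct-runoff ordinates (Q − Q_b): 0.0, 5.0, 16.0, 38.0, 58.0, 37.0, 24.0, 15.0, 10.0, 0.0 m³/s.
ΣQ_DR = 203.0 m³/s.
With Δt = 0.25 h = 900 s, V = ΣQ_DR · Δt = 203.0 × 900 = 1.83 × 10^5 m³.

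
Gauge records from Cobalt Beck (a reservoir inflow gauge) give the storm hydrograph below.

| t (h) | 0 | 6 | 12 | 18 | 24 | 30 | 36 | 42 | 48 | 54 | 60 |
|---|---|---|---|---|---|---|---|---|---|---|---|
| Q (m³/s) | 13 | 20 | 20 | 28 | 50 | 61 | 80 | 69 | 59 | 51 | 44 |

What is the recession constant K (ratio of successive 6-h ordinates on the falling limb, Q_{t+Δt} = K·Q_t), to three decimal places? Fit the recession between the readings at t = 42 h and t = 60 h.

Using the recession-limb readings at t = 42 h and t = 60 h: Q falls from 69 to 44 m³/s over 3 intervals.
K = (Q₂/Q₁)^(1/3) = (44/69)^(1/3) = 0.861.

K ≈ 0.861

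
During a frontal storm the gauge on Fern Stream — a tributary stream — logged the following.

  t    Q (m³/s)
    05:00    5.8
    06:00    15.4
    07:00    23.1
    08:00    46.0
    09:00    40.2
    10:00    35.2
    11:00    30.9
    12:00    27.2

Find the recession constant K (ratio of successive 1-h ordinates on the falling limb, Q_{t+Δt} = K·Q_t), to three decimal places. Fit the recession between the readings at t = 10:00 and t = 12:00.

K ≈ 0.879

Using the recession-limb readings at t = 10:00 and t = 12:00: Q falls from 35.2 to 27.2 m³/s over 2 intervals.
K = (Q₂/Q₁)^(1/2) = (27.2/35.2)^(1/2) = 0.879.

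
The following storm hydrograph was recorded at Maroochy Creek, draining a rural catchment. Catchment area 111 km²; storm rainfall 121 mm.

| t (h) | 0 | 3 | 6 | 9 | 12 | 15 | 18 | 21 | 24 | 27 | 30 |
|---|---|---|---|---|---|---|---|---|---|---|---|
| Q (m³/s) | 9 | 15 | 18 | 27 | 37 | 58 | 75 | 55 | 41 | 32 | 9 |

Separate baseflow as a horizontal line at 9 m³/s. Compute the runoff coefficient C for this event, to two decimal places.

ΣQ_DR = 277.0 m³/s; V = ΣQ_DR·Δt = 2.992 × 10^6 m³.
Runoff depth d = V / A = 26.95 mm.
C = d / P = 26.95 / 121 = 0.22.

C ≈ 0.22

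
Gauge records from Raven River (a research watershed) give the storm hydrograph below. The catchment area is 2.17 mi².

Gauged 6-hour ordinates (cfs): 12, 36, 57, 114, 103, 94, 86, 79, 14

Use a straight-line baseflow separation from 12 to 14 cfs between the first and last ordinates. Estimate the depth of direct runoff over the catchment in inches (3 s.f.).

Direct runoff: 0.00, 23.75, 44.50, 101.25, 90.00, 80.75, 72.50, 65.25, 0.00 cfs; ΣQ_DR = 478.0 cfs.
V = ΣQ_DR · Δt = 478.0 × 21600 s = 1.032 × 10^7 ft³.
Over A = 2.17 mi², depth = V / A = 2.05 in.

d ≈ 2.05 in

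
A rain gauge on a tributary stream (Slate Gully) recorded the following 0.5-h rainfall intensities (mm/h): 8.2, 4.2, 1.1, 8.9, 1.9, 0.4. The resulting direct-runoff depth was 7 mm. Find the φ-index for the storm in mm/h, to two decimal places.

Only the 3 blocks with intensity above φ contribute runoff: 8.2, 4.2, 8.9 mm/h.
Σ(I−φ)·Δt = d  ⇒  (8.2+4.2+8.9 − 3φ)·0.5 = 7
φ = (21.30 − 7/0.5) / 3 = 2.43 mm/h.

φ ≈ 2.43 mm/h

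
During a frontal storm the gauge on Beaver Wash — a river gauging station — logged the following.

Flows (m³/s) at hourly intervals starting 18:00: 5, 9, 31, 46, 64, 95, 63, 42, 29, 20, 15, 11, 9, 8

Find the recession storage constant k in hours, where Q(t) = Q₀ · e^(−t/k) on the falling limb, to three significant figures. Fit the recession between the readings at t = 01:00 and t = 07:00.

k ≈ 3.62 h

On the falling limb, Q drops from 42 to 8 m³/s between t = 01:00 and t = 07:00 (Δt = 6 h).
k = −Δt / ln(Q₂/Q₁) = −6 / ln(8/42) = 3.62 h.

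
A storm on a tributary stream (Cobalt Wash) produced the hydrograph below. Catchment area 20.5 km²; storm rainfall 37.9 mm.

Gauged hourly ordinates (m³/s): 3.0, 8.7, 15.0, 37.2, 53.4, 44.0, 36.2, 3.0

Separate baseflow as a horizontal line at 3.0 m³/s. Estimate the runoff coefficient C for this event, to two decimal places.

C ≈ 0.82

ΣQ_DR = 176.5 m³/s; V = ΣQ_DR·Δt = 6.354 × 10^5 m³.
Runoff depth d = V / A = 31.00 mm.
C = d / P = 31.00 / 37.9 = 0.82.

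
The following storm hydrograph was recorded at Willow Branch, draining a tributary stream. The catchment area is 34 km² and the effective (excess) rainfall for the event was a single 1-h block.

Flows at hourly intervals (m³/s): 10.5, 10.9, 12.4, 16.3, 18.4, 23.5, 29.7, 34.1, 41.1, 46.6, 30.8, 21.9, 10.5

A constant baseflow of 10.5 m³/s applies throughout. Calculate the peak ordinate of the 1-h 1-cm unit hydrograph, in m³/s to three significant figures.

Direct runoff: 0.0, 0.4, 1.9, 5.8, 7.9, 13.0, 19.2, 23.6, 30.6, 36.1, 20.3, 11.4, 0.0 m³/s; ΣQ_DR = 170.2 m³/s, peak = 36.1 m³/s.
Runoff depth d = ΣQ_DR·Δt / A = 170.2 × 3600 / (34 km²) = 18.02 mm.
The 1-cm UH is the DRH scaled by (10 mm)/d, so U_p = 36.1 × 10/18.02 = 20.0 m³/s.

U_p ≈ 20.0 m³/s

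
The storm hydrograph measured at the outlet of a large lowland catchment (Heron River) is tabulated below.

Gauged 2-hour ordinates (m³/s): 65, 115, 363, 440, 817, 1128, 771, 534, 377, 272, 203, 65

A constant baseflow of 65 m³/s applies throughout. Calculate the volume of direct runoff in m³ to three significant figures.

V ≈ 3.15 × 10^7 m³

Direct-runoff ordinates (Q − Q_b): 0.0, 50.0, 298.0, 375.0, 752.0, 1063.0, 706.0, 469.0, 312.0, 207.0, 138.0, 0.0 m³/s.
ΣQ_DR = 4370 m³/s.
With Δt = 2 h = 7200 s, V = ΣQ_DR · Δt = 4370 × 7200 = 3.15 × 10^7 m³.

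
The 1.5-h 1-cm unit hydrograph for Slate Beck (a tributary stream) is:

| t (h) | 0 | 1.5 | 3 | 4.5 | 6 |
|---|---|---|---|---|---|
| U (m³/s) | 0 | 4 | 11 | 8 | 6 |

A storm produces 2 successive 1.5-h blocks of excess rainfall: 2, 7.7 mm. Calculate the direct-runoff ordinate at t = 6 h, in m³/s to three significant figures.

By discrete convolution, Q_j = Σ (P_i / 10 mm) · U_{j−i}.
At t = 6 h (j=4): Q = (2/10)·6 + (7.7/10)·8 = 7.36 m³/s.

Q ≈ 7.36 m³/s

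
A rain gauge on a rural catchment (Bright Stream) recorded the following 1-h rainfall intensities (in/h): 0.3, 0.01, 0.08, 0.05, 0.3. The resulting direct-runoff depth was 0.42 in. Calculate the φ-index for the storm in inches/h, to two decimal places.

Only the 2 blocks with intensity above φ contribute runoff: 0.3, 0.3 in/h.
Σ(I−φ)·Δt = d  ⇒  (0.3+0.3 − 2φ)·1 = 0.42
φ = (0.6000 − 0.42/1) / 2 = 0.09 in/h.

φ ≈ 0.09 in/h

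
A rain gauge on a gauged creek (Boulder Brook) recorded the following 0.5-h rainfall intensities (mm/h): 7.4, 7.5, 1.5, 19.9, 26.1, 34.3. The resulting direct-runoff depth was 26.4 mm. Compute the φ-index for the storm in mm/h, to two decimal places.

Only the 3 blocks with intensity above φ contribute runoff: 19.9, 26.1, 34.3 mm/h.
Σ(I−φ)·Δt = d  ⇒  (19.9+26.1+34.3 − 3φ)·0.5 = 26.4
φ = (80.30 − 26.4/0.5) / 3 = 9.17 mm/h.

φ ≈ 9.17 mm/h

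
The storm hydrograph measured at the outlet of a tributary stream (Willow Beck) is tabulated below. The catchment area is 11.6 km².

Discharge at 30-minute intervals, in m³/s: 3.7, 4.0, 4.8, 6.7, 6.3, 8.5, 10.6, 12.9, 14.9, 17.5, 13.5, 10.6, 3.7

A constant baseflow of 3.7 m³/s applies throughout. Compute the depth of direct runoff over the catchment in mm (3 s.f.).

d ≈ 10.8 mm

Direct runoff: 0.0, 0.3, 1.1, 3.0, 2.6, 4.8, 6.9, 9.2, 11.2, 13.8, 9.8, 6.9, 0.0 m³/s; ΣQ_DR = 69.60 m³/s.
V = ΣQ_DR · Δt = 69.60 × 1800 s = 1.253 × 10^5 m³.
Over A = 11.6 km², depth = V / A = 10.8 mm.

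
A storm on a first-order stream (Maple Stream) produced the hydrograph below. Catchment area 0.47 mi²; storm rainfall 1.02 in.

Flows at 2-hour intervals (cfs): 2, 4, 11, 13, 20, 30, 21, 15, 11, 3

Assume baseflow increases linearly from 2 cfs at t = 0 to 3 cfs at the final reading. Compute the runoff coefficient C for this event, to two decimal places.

C ≈ 0.68

ΣQ_DR = 105.0 cfs; V = ΣQ_DR·Δt = 7.560 × 10^5 ft³.
Runoff depth d = V / A = 0.6924 in.
C = d / P = 0.6924 / 1.02 = 0.68.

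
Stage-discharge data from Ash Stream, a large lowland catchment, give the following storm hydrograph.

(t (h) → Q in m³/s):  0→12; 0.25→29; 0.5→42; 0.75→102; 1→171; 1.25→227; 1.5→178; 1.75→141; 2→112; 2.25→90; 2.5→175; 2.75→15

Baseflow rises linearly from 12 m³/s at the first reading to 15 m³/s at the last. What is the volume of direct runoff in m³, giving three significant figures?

V ≈ 1.02 × 10^6 m³

Direct-runoff ordinates (Q − Q_b): 0.00, 16.73, 29.45, 89.18, 157.91, 213.64, 164.36, 127.09, 97.82, 75.55, 160.27, 0.00 m³/s.
ΣQ_DR = 1132 m³/s.
With Δt = 0.25 h = 900 s, V = ΣQ_DR · Δt = 1132 × 900 = 1.02 × 10^6 m³.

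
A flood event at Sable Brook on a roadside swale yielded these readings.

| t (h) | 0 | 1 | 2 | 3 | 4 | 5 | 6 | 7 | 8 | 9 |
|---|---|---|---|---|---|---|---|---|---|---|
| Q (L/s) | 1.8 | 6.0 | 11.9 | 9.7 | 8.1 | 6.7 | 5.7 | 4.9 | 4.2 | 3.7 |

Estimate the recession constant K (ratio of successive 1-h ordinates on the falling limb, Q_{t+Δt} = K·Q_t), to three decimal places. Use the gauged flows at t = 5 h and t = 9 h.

Using the recession-limb readings at t = 5 h and t = 9 h: Q falls from 6.7 to 3.7 L/s over 4 intervals.
K = (Q₂/Q₁)^(1/4) = (3.7/6.7)^(1/4) = 0.862.

K ≈ 0.862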